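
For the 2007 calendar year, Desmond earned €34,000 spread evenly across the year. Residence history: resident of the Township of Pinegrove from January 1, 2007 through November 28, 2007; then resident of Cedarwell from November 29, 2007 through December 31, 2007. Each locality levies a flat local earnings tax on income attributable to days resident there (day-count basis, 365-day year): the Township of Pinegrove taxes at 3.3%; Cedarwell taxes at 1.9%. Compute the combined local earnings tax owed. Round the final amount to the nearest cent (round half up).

€1,078.96

The Township of Pinegrove, January 1 – November 28, 2007: 332 days → €34,000 × 3.3% × 332/365 = €1,020.5589
Cedarwell, November 29 – December 31, 2007: 33 days → €34,000 × 1.9% × 33/365 = €58.4055
Total = €1,078.9644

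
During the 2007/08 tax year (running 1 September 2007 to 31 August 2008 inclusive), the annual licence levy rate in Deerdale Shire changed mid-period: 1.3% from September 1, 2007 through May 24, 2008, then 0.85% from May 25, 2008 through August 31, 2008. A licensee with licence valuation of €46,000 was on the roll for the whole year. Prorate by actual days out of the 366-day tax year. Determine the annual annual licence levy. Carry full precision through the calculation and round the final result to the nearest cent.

September 1, 2007 – May 24, 2008: 267 days at 1.3% → €46,000 × 1.3% × 267/366 = €436.2459
May 25 – August 31, 2008: 99 days at 0.85% → €46,000 × 0.85% × 99/366 = €105.7623
Total = €542.0082

€542.01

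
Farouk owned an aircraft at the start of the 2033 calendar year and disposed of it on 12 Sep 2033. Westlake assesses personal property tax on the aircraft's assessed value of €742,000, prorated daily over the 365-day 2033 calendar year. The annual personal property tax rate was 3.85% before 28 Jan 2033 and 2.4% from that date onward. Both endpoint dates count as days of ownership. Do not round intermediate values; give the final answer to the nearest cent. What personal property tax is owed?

1 Jan – 27 Jan 2033: 27 days at 3.85% → €742,000 × 3.85% × 27/365 = €2,113.1753
28 Jan – 12 Sep 2033: 228 days at 2.4% → €742,000 × 2.4% × 228/365 = €11,123.9014
Total = €13,237.0767

€13,237.08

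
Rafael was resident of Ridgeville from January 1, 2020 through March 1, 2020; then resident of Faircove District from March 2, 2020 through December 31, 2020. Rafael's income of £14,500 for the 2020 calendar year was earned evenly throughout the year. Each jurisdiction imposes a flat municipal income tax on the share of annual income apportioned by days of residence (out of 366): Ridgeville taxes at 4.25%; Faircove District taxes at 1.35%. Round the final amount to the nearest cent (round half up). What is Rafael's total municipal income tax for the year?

Ridgeville, January 1 – March 1, 2020: 61 days → £14,500 × 4.25% × 61/366 = £102.7083
Faircove District, March 2 – December 31, 2020: 305 days → £14,500 × 1.35% × 305/366 = £163.1250
Total = £265.8333

£265.83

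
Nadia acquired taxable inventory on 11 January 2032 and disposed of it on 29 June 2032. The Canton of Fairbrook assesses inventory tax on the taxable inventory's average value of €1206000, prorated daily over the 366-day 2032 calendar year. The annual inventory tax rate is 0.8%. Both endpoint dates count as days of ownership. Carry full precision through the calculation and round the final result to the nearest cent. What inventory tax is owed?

€4507.67

Days held (11 January – 29 June 2032): 171 out of 366
Tax = €1206000 × 0.8% × 171/366 = €4507.6721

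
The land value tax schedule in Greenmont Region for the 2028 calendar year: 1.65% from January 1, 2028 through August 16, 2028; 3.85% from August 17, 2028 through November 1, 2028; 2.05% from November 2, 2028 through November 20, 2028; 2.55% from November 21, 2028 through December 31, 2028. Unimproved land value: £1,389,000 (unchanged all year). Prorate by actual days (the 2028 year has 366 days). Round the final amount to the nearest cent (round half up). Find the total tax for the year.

January 1 – August 16, 2028: 229 days at 1.65% → £1,389,000 × 1.65% × 229/366 = £14,339.7172
August 17 – November 1, 2028: 77 days at 3.85% → £1,389,000 × 3.85% × 77/366 = £11,250.5205
November 2 – November 20, 2028: 19 days at 2.05% → £1,389,000 × 2.05% × 19/366 = £1,478.1844
November 21 – December 31, 2028: 41 days at 2.55% → £1,389,000 × 2.55% × 41/366 = £3,967.7582
Total = £31,036.1803

£31,036.18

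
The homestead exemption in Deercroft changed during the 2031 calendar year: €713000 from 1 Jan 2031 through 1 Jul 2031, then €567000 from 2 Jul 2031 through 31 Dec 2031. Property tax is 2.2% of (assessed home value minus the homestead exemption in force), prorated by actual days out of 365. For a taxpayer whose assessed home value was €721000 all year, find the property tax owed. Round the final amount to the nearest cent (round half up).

1 Jan – 1 Jul 2031: 182 days, exemption €713000 → (€721000 − €713000) × 2.2% × 182/365 = €87.7589
2 Jul – 31 Dec 2031: 183 days, exemption €567000 → (€721000 − €567000) × 2.2% × 183/365 = €1698.6411
Total = €1786.4000

€1786.40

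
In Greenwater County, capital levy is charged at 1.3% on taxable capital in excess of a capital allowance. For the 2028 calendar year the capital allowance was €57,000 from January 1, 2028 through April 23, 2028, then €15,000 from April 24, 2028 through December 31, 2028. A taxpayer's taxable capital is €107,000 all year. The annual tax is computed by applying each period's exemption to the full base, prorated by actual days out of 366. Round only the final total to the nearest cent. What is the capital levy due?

€1,025.93

January 1 – April 23, 2028: 114 days, exemption €57,000 → (€107,000 − €57,000) × 1.3% × 114/366 = €202.4590
April 24 – December 31, 2028: 252 days, exemption €15,000 → (€107,000 − €15,000) × 1.3% × 252/366 = €823.4754
Total = €1,025.9344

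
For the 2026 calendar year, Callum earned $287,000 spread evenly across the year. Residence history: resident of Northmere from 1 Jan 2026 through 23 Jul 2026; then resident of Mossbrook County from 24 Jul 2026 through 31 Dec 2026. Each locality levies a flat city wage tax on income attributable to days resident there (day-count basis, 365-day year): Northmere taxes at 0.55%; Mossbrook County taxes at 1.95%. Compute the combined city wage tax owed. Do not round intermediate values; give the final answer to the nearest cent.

Northmere, 1 Jan – 23 Jul 2026: 204 days → $287,000 × 0.55% × 204/365 = $882.2301
Mossbrook County, 24 Jul – 31 Dec 2026: 161 days → $287,000 × 1.95% × 161/365 = $2,468.5932
Total = $3,350.8233

$3,350.82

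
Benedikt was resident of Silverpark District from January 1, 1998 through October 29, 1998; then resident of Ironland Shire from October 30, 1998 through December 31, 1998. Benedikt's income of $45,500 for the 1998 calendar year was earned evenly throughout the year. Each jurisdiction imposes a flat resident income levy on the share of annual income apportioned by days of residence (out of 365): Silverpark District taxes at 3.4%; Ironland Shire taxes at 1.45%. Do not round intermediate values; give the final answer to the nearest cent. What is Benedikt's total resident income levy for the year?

$1,393.86

Silverpark District, January 1 – October 29, 1998: 302 days → $45,500 × 3.4% × 302/365 = $1,279.9836
Ironland Shire, October 30 – December 31, 1998: 63 days → $45,500 × 1.45% × 63/365 = $113.8747
Total = $1,393.8582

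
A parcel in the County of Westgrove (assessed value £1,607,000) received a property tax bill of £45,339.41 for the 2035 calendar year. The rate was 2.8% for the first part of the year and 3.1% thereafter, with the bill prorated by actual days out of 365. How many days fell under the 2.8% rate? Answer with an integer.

339 days

Let d = days at the first rate; then 365 − d days at the second rate.
£1,607,000 × [2.8%·d + 3.1%·(365−d)] / 365 = £45,339.41
Solving gives d = 339, so the new rate took effect on 6 December 2035.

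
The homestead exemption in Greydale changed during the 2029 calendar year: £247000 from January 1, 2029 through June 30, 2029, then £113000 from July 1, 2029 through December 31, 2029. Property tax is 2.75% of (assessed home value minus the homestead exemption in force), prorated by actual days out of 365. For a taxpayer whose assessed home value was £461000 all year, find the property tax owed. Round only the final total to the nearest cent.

£7742.64

January 1 – June 30, 2029: 181 days, exemption £247000 → (£461000 − £247000) × 2.75% × 181/365 = £2918.3151
July 1 – December 31, 2029: 184 days, exemption £113000 → (£461000 − £113000) × 2.75% × 184/365 = £4824.3288
Total = £7742.6438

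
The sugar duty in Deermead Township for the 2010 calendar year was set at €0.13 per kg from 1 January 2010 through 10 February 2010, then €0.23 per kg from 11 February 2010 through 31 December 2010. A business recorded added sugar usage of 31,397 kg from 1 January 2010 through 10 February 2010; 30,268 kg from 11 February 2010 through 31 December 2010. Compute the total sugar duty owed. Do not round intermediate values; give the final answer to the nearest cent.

€11043.25

1 January – 10 February 2010: 31,397 kg at €0.13/kg → €4081.61
11 February – 31 December 2010: 30,268 kg at €0.23/kg → €6961.64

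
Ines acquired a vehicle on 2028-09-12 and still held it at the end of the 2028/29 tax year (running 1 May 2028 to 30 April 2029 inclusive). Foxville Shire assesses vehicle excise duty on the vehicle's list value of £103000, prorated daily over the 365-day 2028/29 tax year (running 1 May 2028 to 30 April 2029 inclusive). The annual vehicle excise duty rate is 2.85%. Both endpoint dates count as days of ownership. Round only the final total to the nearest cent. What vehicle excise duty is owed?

Days held (2028-09-12 to 2029-04-30): 231 out of 365
Tax = £103000 × 2.85% × 231/365 = £1857.8096

£1857.81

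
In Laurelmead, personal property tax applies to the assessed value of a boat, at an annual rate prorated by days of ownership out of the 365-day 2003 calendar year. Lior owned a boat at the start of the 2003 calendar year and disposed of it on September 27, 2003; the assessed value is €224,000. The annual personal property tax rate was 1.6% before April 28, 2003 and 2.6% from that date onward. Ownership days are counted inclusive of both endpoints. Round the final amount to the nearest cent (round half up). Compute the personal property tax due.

€3,590.14

January 1 – April 27, 2003: 117 days at 1.6% → €224,000 × 1.6% × 117/365 = €1,148.8438
April 28 – September 27, 2003: 153 days at 2.6% → €224,000 × 2.6% × 153/365 = €2,441.2932
Total = €3,590.1370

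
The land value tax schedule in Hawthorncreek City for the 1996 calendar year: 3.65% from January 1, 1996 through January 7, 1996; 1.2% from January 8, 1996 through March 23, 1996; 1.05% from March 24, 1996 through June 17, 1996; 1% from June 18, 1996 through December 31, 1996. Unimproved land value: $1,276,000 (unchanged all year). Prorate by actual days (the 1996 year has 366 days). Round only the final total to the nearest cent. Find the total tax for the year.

January 1 – January 7, 1996: 7 days at 3.65% → $1,276,000 × 3.65% × 7/366 = $890.7596
January 8 – March 23, 1996: 76 days at 1.2% → $1,276,000 × 1.2% × 76/366 = $3,179.5410
March 24 – June 17, 1996: 86 days at 1.05% → $1,276,000 × 1.05% × 86/366 = $3,148.1639
June 18 – December 31, 1996: 197 days at 1% → $1,276,000 × 1% × 197/366 = $6,868.0874
Total = $14,086.5519

$14,086.55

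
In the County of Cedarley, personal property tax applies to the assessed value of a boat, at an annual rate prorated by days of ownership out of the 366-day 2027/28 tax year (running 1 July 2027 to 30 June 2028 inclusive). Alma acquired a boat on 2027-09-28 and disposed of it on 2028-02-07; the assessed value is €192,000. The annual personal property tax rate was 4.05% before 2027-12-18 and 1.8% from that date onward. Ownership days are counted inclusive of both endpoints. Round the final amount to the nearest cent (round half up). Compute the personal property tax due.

€2,211.93

2027-09-28 to 2027-12-17: 81 days at 4.05% → €192,000 × 4.05% × 81/366 = €1,720.9180
2027-12-18 to 2028-02-07: 52 days at 1.8% → €192,000 × 1.8% × 52/366 = €491.0164
Total = €2,211.9344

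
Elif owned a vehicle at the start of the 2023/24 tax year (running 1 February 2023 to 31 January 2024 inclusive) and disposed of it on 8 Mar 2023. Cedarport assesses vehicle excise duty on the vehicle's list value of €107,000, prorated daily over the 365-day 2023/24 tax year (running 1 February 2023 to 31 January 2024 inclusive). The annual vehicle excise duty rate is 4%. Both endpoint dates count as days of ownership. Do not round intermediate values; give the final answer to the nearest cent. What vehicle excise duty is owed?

Days held (1 Feb – 8 Mar 2023): 36 out of 365
Tax = €107,000 × 4% × 36/365 = €422.1370

€422.14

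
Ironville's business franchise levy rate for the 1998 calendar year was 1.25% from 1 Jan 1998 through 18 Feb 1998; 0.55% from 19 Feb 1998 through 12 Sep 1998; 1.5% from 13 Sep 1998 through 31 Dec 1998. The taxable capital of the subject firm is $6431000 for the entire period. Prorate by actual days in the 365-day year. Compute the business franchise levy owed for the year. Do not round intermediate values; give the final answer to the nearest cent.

1 Jan – 18 Feb 1998: 49 days at 1.25% → $6431000 × 1.25% × 49/365 = $10791.7466
19 Feb – 12 Sep 1998: 206 days at 0.55% → $6431000 × 0.55% × 206/365 = $19962.5288
13 Sep – 31 Dec 1998: 110 days at 1.5% → $6431000 × 1.5% × 110/365 = $29071.6438
Total = $59825.9192

$59825.92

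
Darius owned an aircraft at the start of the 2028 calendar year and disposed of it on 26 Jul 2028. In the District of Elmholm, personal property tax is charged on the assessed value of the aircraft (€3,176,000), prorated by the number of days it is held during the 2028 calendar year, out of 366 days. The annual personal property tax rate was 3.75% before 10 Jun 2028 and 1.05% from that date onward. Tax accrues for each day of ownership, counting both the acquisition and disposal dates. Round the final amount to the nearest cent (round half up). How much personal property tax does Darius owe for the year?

€56,673.38

1 Jan – 9 Jun 2028: 161 days at 3.75% → €3,176,000 × 3.75% × 161/366 = €52,390.9836
10 Jun – 26 Jul 2028: 47 days at 1.05% → €3,176,000 × 1.05% × 47/366 = €4,282.3934
Total = €56,673.3770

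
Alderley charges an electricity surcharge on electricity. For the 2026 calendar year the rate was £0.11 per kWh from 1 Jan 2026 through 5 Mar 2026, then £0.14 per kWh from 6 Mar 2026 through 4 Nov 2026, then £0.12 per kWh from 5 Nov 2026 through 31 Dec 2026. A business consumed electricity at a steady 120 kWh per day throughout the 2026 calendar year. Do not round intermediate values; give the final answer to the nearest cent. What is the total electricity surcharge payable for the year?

1 Jan – 5 Mar 2026: 64 days × 120 kWh/day = 7,680 kWh at £0.11/kWh → £844.80
6 Mar – 4 Nov 2026: 244 days × 120 kWh/day = 29,280 kWh at £0.14/kWh → £4099.20
5 Nov – 31 Dec 2026: 57 days × 120 kWh/day = 6,840 kWh at £0.12/kWh → £820.80

£5764.80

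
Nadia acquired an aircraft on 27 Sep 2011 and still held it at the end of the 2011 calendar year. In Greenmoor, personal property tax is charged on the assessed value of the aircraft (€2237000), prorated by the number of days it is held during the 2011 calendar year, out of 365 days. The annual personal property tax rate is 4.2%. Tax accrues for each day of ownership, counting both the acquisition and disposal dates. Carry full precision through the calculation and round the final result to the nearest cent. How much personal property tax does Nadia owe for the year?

€24711.19

Days held (27 Sep – 31 Dec 2011): 96 out of 365
Tax = €2237000 × 4.2% × 96/365 = €24711.1890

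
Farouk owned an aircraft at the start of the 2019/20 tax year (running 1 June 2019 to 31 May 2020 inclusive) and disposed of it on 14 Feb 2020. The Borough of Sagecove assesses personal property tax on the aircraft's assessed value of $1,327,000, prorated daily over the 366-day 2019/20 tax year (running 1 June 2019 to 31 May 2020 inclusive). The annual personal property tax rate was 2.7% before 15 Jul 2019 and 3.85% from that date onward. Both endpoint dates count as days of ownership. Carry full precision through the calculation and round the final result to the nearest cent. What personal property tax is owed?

$34,318.90

1 Jun – 14 Jul 2019: 44 days at 2.7% → $1,327,000 × 2.7% × 44/366 = $4,307.3115
15 Jul 2019 – 14 Feb 2020: 215 days at 3.85% → $1,327,000 × 3.85% × 215/366 = $30,011.5915
Total = $34,318.9030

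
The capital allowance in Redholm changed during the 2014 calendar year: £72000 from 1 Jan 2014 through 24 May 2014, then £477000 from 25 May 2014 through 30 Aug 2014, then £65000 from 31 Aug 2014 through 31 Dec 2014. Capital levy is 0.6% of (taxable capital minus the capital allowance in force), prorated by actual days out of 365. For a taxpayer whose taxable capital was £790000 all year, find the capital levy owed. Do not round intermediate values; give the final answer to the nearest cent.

£3669.72

1 Jan – 24 May 2014: 144 days, exemption £72000 → (£790000 − £72000) × 0.6% × 144/365 = £1699.5945
25 May – 30 Aug 2014: 98 days, exemption £477000 → (£790000 − £477000) × 0.6% × 98/365 = £504.2301
31 Aug – 31 Dec 2014: 123 days, exemption £65000 → (£790000 − £65000) × 0.6% × 123/365 = £1465.8904
Total = £3669.7151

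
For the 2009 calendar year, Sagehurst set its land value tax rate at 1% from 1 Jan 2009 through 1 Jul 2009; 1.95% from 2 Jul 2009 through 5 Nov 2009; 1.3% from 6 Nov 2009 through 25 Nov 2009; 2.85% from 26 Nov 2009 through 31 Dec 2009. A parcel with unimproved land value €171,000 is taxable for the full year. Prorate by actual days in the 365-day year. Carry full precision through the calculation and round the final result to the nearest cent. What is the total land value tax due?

1 Jan – 1 Jul 2009: 182 days at 1% → €171,000 × 1% × 182/365 = €852.6575
2 Jul – 5 Nov 2009: 127 days at 1.95% → €171,000 × 1.95% × 127/365 = €1,160.2233
6 Nov – 25 Nov 2009: 20 days at 1.3% → €171,000 × 1.3% × 20/365 = €121.8082
26 Nov – 31 Dec 2009: 36 days at 2.85% → €171,000 × 2.85% × 36/365 = €480.6740
Total = €2,615.3630

€2,615.36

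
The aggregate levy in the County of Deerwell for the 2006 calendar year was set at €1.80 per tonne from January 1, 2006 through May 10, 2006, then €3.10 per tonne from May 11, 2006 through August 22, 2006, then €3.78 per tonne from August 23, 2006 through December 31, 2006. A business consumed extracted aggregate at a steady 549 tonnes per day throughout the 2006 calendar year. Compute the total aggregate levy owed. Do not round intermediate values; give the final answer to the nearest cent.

€577,317.42

January 1 – May 10, 2006: 130 days × 549 tonnes/day = 71,370 tonnes at €1.80/tonne → €128,466.00
May 11 – August 22, 2006: 104 days × 549 tonnes/day = 57,096 tonnes at €3.10/tonne → €176,997.60
August 23 – December 31, 2006: 131 days × 549 tonnes/day = 71,919 tonnes at €3.78/tonne → €271,853.82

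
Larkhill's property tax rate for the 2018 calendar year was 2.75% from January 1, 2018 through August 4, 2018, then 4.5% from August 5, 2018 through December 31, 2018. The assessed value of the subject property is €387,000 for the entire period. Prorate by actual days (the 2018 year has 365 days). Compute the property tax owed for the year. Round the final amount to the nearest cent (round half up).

January 1 – August 4, 2018: 216 days at 2.75% → €387,000 × 2.75% × 216/365 = €6,298.0274
August 5 – December 31, 2018: 149 days at 4.5% → €387,000 × 4.5% × 149/365 = €7,109.1370
Total = €13,407.1644

€13,407.16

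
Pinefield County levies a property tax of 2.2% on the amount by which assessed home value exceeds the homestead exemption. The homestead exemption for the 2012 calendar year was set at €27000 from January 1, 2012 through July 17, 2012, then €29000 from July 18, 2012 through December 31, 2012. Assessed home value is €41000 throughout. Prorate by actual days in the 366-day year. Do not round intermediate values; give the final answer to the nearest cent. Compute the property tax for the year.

January 1 – July 17, 2012: 199 days, exemption €27000 → (€41000 − €27000) × 2.2% × 199/366 = €167.4645
July 18 – December 31, 2012: 167 days, exemption €29000 → (€41000 − €29000) × 2.2% × 167/366 = €120.4590
Total = €287.9235

€287.92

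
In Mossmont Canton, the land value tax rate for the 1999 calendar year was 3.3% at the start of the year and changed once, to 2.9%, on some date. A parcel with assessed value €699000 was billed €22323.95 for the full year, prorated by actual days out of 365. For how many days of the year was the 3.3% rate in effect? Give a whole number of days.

Let d = days at the first rate; then 365 − d days at the second rate.
€699000 × [3.3%·d + 2.9%·(365−d)] / 365 = €22323.95
Solving gives d = 268, so the new rate took effect on 26 September 1999.

268 days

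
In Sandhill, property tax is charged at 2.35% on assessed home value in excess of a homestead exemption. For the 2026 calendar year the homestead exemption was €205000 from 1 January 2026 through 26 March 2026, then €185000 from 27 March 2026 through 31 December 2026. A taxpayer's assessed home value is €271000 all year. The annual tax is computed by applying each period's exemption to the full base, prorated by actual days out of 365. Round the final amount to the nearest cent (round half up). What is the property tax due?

€1911.55

1 January – 26 March 2026: 85 days, exemption €205000 → (€271000 − €205000) × 2.35% × 85/365 = €361.1918
27 March – 31 December 2026: 280 days, exemption €185000 → (€271000 − €185000) × 2.35% × 280/365 = €1550.3562
Total = €1911.5479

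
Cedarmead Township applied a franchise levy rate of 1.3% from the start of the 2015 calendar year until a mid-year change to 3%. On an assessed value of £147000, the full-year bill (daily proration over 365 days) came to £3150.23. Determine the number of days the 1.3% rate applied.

Let d = days at the first rate; then 365 − d days at the second rate.
£147000 × [1.3%·d + 3%·(365−d)] / 365 = £3150.23
Solving gives d = 184, so the new rate took effect on 4 Jul 2015.

184 days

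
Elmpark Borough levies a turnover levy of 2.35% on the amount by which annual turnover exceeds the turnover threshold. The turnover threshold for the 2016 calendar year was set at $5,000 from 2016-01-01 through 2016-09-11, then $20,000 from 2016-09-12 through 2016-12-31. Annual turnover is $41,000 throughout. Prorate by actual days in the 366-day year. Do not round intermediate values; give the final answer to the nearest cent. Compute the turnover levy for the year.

$739.09

2016-01-01 to 2016-09-11: 255 days, exemption $5,000 → ($41,000 − $5,000) × 2.35% × 255/366 = $589.4262
2016-09-12 to 2016-12-31: 111 days, exemption $20,000 → ($41,000 − $20,000) × 2.35% × 111/366 = $149.6680
Total = $739.0943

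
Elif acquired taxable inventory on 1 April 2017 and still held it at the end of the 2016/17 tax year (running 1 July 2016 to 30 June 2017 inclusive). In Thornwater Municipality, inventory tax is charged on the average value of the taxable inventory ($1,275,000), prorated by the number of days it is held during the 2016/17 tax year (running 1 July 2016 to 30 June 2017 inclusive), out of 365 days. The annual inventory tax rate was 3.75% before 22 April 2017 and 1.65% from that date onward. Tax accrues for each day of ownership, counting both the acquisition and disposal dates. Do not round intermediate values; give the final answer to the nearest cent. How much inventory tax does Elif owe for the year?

$6,785.45

1 April – 21 April 2017: 21 days at 3.75% → $1,275,000 × 3.75% × 21/365 = $2,750.8562
22 April – 30 June 2017: 70 days at 1.65% → $1,275,000 × 1.65% × 70/365 = $4,034.5890
Total = $6,785.4452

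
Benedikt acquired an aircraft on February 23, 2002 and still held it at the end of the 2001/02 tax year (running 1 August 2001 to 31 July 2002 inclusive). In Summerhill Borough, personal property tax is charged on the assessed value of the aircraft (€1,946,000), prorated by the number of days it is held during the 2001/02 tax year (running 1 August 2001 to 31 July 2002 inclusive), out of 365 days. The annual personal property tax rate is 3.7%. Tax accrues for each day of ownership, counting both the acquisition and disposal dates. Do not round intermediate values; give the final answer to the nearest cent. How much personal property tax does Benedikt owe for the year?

€31,365.25

Days held (February 23 – July 31, 2002): 159 out of 365
Tax = €1,946,000 × 3.7% × 159/365 = €31,365.2548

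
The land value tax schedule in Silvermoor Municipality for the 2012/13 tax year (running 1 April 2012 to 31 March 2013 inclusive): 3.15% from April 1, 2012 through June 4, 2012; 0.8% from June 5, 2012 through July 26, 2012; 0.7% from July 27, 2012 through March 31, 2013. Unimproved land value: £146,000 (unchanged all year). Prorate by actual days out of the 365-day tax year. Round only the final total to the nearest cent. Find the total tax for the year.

April 1 – June 4, 2012: 65 days at 3.15% → £146,000 × 3.15% × 65/365 = £819.0000
June 5 – July 26, 2012: 52 days at 0.8% → £146,000 × 0.8% × 52/365 = £166.4000
July 27, 2012 – March 31, 2013: 248 days at 0.7% → £146,000 × 0.7% × 248/365 = £694.4000
Total = £1,679.8000

£1,679.80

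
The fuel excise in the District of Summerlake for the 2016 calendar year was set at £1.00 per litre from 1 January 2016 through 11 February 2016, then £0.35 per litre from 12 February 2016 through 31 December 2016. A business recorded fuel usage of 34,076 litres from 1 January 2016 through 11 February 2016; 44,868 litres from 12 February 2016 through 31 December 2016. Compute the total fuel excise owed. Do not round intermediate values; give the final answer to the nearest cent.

1 January – 11 February 2016: 34,076 litres at £1.00/litre → £34,076.00
12 February – 31 December 2016: 44,868 litres at £0.35/litre → £15,703.80

£49,779.80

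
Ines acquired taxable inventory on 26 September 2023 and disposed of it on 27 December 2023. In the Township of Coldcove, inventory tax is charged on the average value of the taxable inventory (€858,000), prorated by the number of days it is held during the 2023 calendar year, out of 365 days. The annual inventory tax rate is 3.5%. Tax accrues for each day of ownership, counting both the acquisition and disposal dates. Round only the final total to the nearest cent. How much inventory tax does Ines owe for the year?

Days held (26 September – 27 December 2023): 93 out of 365
Tax = €858,000 × 3.5% × 93/365 = €7,651.4795

€7,651.48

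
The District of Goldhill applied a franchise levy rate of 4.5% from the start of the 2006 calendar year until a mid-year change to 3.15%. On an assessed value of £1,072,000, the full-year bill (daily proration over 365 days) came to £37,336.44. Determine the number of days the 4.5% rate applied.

90 days

Let d = days at the first rate; then 365 − d days at the second rate.
£1,072,000 × [4.5%·d + 3.15%·(365−d)] / 365 = £37,336.44
Solving gives d = 90, so the new rate took effect on April 1, 2006.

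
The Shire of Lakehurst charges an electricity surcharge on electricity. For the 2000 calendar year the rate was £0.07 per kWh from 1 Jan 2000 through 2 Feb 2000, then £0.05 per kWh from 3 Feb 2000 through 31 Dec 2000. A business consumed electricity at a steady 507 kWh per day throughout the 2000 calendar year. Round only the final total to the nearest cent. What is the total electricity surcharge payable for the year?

£9,612.72

1 Jan – 2 Feb 2000: 33 days × 507 kWh/day = 16,731 kWh at £0.07/kWh → £1,171.17
3 Feb – 31 Dec 2000: 333 days × 507 kWh/day = 168,831 kWh at £0.05/kWh → £8,441.55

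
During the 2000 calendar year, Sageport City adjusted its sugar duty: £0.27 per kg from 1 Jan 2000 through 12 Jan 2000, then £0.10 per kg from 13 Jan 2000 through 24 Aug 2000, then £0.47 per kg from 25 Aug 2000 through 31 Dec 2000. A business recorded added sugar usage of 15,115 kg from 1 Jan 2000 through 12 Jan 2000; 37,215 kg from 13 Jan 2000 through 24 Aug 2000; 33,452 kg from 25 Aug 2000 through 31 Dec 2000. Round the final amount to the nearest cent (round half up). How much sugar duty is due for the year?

£23,524.99

1 Jan – 12 Jan 2000: 15,115 kg at £0.27/kg → £4,081.05
13 Jan – 24 Aug 2000: 37,215 kg at £0.10/kg → £3,721.50
25 Aug – 31 Dec 2000: 33,452 kg at £0.47/kg → £15,722.44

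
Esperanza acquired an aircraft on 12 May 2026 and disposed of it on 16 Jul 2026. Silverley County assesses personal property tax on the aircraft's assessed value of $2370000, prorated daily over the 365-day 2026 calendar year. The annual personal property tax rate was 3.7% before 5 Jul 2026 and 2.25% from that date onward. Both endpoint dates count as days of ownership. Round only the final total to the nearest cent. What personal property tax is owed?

$14726.47

12 May – 4 Jul 2026: 54 days at 3.7% → $2370000 × 3.7% × 54/365 = $12973.3151
5 Jul – 16 Jul 2026: 12 days at 2.25% → $2370000 × 2.25% × 12/365 = $1753.1507
Total = $14726.4658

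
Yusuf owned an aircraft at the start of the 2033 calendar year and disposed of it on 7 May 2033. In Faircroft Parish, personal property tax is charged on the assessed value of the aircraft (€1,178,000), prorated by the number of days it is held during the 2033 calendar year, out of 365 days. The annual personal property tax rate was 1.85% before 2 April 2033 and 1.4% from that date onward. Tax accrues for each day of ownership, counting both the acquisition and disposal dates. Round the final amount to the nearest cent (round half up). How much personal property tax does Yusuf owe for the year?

1 January – 1 April 2033: 91 days at 1.85% → €1,178,000 × 1.85% × 91/365 = €5,433.3233
2 April – 7 May 2033: 36 days at 1.4% → €1,178,000 × 1.4% × 36/365 = €1,626.6082
Total = €7,059.9315

€7,059.93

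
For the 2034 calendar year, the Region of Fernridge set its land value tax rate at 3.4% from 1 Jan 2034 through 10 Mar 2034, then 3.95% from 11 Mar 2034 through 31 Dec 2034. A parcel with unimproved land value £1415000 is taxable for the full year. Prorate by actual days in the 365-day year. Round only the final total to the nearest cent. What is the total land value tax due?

1 Jan – 10 Mar 2034: 69 days at 3.4% → £1415000 × 3.4% × 69/365 = £9094.7671
11 Mar – 31 Dec 2034: 296 days at 3.95% → £1415000 × 3.95% × 296/365 = £45326.5205
Total = £54421.2877

£54421.29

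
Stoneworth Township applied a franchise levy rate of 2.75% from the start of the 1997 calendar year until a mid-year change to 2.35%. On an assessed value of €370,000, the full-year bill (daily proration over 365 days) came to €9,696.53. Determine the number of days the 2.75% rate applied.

247 days

Let d = days at the first rate; then 365 − d days at the second rate.
€370,000 × [2.75%·d + 2.35%·(365−d)] / 365 = €9,696.53
Solving gives d = 247, so the new rate took effect on 5 Sep 1997.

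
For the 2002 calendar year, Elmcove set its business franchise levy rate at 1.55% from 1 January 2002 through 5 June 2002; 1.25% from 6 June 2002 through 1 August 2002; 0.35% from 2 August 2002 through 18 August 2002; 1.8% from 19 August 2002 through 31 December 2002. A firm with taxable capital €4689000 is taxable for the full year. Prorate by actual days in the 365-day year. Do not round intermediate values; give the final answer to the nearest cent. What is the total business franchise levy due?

€72197.75

1 January – 5 June 2002: 156 days at 1.55% → €4689000 × 1.55% × 156/365 = €31063.0192
6 June – 1 August 2002: 57 days at 1.25% → €4689000 × 1.25% × 57/365 = €9153.1849
2 August – 18 August 2002: 17 days at 0.35% → €4689000 × 0.35% × 17/365 = €764.3712
19 August – 31 December 2002: 135 days at 1.8% → €4689000 × 1.8% × 135/365 = €31217.1781
Total = €72197.7534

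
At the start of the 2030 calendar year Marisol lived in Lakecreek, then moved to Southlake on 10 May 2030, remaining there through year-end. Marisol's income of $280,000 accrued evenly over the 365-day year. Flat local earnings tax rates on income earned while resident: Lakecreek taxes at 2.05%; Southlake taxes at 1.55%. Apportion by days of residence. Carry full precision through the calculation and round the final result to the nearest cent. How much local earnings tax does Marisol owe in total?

$4,834.79

Lakecreek, 1 Jan – 9 May 2030: 129 days → $280,000 × 2.05% × 129/365 = $2,028.6575
Southlake, 10 May – 31 Dec 2030: 236 days → $280,000 × 1.55% × 236/365 = $2,806.1370
Total = $4,834.7945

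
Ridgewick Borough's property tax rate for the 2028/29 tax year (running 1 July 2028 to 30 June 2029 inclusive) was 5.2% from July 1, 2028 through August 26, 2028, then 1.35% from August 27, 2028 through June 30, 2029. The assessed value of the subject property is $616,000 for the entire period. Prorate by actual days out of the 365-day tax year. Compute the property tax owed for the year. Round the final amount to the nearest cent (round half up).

$12,019.59

July 1 – August 26, 2028: 57 days at 5.2% → $616,000 × 5.2% × 57/365 = $5,002.2575
August 27, 2028 – June 30, 2029: 308 days at 1.35% → $616,000 × 1.35% × 308/365 = $7,017.3370
Total = $12,019.5945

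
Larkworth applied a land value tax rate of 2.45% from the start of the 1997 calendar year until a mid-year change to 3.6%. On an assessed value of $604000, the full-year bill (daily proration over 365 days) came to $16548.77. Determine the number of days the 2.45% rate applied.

Let d = days at the first rate; then 365 − d days at the second rate.
$604000 × [2.45%·d + 3.6%·(365−d)] / 365 = $16548.77
Solving gives d = 273, so the new rate took effect on 1 October 1997.

273 days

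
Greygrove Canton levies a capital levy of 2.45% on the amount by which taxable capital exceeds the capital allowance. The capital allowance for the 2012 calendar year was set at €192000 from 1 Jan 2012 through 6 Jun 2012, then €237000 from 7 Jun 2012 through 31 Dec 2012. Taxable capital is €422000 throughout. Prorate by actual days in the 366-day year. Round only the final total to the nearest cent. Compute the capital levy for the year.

€5008.44

1 Jan – 6 Jun 2012: 158 days, exemption €192000 → (€422000 − €192000) × 2.45% × 158/366 = €2432.5956
7 Jun – 31 Dec 2012: 208 days, exemption €237000 → (€422000 − €237000) × 2.45% × 208/366 = €2575.8470
Total = €5008.4426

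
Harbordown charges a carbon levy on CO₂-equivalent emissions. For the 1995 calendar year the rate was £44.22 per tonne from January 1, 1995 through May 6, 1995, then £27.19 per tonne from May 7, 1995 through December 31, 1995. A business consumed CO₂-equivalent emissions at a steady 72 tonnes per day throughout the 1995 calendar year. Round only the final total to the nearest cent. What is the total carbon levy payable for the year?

£869,049.36

January 1 – May 6, 1995: 126 days × 72 tonnes/day = 9,072 tonnes at £44.22/tonne → £401,163.84
May 7 – December 31, 1995: 239 days × 72 tonnes/day = 17,208 tonnes at £27.19/tonne → £467,885.52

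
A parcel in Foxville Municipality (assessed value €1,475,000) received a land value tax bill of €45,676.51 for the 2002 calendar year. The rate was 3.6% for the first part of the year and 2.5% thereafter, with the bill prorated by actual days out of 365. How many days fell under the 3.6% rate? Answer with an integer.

198 days

Let d = days at the first rate; then 365 − d days at the second rate.
€1,475,000 × [3.6%·d + 2.5%·(365−d)] / 365 = €45,676.51
Solving gives d = 198, so the new rate took effect on July 18, 2002.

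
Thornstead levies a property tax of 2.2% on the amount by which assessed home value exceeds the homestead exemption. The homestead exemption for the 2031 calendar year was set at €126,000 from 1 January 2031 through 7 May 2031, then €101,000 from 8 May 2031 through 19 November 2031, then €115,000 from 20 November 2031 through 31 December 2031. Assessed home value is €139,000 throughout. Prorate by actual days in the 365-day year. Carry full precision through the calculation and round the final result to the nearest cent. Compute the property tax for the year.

1 January – 7 May 2031: 127 days, exemption €126,000 → (€139,000 − €126,000) × 2.2% × 127/365 = €99.5123
8 May – 19 November 2031: 196 days, exemption €101,000 → (€139,000 − €101,000) × 2.2% × 196/365 = €448.9205
20 November – 31 December 2031: 42 days, exemption €115,000 → (€139,000 − €115,000) × 2.2% × 42/365 = €60.7562
Total = €609.1890

€609.19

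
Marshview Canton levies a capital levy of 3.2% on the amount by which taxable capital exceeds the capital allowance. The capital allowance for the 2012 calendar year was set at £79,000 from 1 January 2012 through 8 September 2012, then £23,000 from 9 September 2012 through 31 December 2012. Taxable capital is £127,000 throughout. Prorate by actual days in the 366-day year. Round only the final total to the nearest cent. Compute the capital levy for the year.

1 January – 8 September 2012: 252 days, exemption £79,000 → (£127,000 − £79,000) × 3.2% × 252/366 = £1,057.5738
9 September – 31 December 2012: 114 days, exemption £23,000 → (£127,000 − £23,000) × 3.2% × 114/366 = £1,036.5902
Total = £2,094.1639

£2,094.16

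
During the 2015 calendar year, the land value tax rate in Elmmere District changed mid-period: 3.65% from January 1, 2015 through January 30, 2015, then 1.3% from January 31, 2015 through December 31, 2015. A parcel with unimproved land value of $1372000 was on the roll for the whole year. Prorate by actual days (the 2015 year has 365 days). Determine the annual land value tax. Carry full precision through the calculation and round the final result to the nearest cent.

$20486.03

January 1 – January 30, 2015: 30 days at 3.65% → $1372000 × 3.65% × 30/365 = $4116.0000
January 31 – December 31, 2015: 335 days at 1.3% → $1372000 × 1.3% × 335/365 = $16370.0274
Total = $20486.0274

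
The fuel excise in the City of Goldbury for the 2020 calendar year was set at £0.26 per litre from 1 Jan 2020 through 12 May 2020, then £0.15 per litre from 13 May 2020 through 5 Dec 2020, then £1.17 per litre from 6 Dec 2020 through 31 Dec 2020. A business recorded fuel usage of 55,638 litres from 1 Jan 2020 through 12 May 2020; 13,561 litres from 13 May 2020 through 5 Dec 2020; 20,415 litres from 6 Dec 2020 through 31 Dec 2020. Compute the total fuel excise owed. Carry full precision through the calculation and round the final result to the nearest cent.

1 Jan – 12 May 2020: 55,638 litres at £0.26/litre → £14,465.88
13 May – 5 Dec 2020: 13,561 litres at £0.15/litre → £2,034.15
6 Dec – 31 Dec 2020: 20,415 litres at £1.17/litre → £23,885.55

£40,385.58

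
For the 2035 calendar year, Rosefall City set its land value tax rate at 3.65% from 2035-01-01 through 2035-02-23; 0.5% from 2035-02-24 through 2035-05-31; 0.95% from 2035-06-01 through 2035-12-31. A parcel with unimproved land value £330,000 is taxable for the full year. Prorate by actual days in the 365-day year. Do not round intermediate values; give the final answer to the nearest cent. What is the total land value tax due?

2035-01-01 to 2035-02-23: 54 days at 3.65% → £330,000 × 3.65% × 54/365 = £1,782.0000
2035-02-24 to 2035-05-31: 97 days at 0.5% → £330,000 × 0.5% × 97/365 = £438.4932
2035-06-01 to 2035-12-31: 214 days at 0.95% → £330,000 × 0.95% × 214/365 = £1,838.0548
Total = £4,058.5479

£4,058.55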